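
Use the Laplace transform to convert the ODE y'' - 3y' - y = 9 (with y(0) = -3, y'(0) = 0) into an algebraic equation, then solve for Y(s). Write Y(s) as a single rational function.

Transform both sides with L{·}.
With L{y''} = s^2 Y - s·y(0) - y'(0) and L{y'} = sY - y(0), with y(0) = -3, y'(0) = 0: the LHS transforms to (s^2 - 3*s - 1)Y - (-3*s + 9).
The right side is L{9} = 9/s.
So (s^2 - 3*s - 1)Y = 9/s + (-3*s + 9).
Divide through and combine into a single rational function.

Y(s) = (-3*s^2 + 9*s + 9)/(s^3 - 3*s^2 - s)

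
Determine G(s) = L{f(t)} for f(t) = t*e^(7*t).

G(s) = (s - 7)^(-2)

L{e^(7t)} = 1/(s - 7).
Then apply L{t·g(t)} = -d/ds[H(s)] with H(s) = 1/(s - 7):
differentiating 1 time and applying the sign gives (s - 7)^(-2).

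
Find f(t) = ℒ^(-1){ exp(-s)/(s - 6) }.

The factor e^(-s) signals a time shift by c = 1 (second shifting theorem).
L{e^(6t)} = 1/(s - 6), so L^-1{1/(s - 6)} = exp(6*t).
Hence the inverse is u(t - 1) times that function evaluated at t - 1.

f(t) = Heaviside(t - 1)*(exp(6*t - 6))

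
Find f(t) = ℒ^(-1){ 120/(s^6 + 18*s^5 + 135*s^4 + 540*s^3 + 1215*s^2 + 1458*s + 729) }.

f(t) = t^5*exp(-3*t)

Rewrite the denominator: s^6 + 18*s^5 + 135*s^4 + 540*s^3 + 1215*s^2 + 1458*s + 729 = (s + 3)^6.
The form in (s + 3) signals a first-shifting-theorem factor e^(-3t).
Since L{t^5} = 5!/s^6 = 120/s^6, the inverse is t^5*e^(-3*t).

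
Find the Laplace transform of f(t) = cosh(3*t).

L{cosh(3t)} = s/(s^2 - 9).

s/(s^2 - 9)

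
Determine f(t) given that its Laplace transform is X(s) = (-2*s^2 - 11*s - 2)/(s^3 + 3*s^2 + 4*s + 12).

Factor the denominator: s^3 + 3*s^2 + 4*s + 12 = (s + 3)*(s^2 + 4).
Partial fraction decomposition gives [1/(s + 3)] + [-3*s/(s^2 + 4)] + [-2/(s^2 + 4)].
Invert each term: 1/(s + 3) ↔ e^(-3t); -3·s/(s^2 + 4) ↔ -3cos(2t); -1·2/(s^2 + 4) ↔ -sin(2t).

f(t) = -sin(2*t) - 3*cos(2*t) + exp(-3*t)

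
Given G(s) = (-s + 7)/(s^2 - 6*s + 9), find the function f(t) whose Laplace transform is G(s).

Factor the denominator: s^2 - 6*s + 9 = (s - 3)^2.
Partial fraction decomposition gives [-1/(s - 3)] + [4/(s - 3)^2].
Invert each term: -1/(s - 3) ↔ -e^(3t); 4/(s - 3)^2 ↔ 4t·e^(3t).

f(t) = 4*t*exp(3*t) - exp(3*t)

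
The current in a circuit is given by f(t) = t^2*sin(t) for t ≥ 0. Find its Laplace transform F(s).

F(s) = 2*(3*s^2 - 1)/(s^2 + 1)^3

L{sin(t)} = 1/(s^2 + 1).
Then apply L{t^2·g(t)} = (-1)^2 d^2/ds^2[G(s)] with G(s) = 1/(s^2 + 1):
differentiating 2 times and applying the sign gives 2*(3*s^2 - 1)/(s^2 + 1)^3.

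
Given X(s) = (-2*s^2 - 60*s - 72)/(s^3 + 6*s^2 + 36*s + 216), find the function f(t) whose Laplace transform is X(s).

f(t) = -5*sin(6*t) - 5*cos(6*t) + 3*exp(-6*t)

Factor the denominator: s^3 + 6*s^2 + 36*s + 216 = (s + 6)*(s^2 + 36).
Partial fraction decomposition gives [3/(s + 6)] + [-5*s/(s^2 + 36)] + [-30/(s^2 + 36)].
Invert each term: 3/(s + 6) ↔ 3e^(-6t); -5·s/(s^2 + 36) ↔ -5cos(6t); -5·6/(s^2 + 36) ↔ -5sin(6t).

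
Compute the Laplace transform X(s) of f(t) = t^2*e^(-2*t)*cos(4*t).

X(s) = 2*(s + 2)*(s^2 + 4*s - 44)/(s^2 + 4*s + 20)^3

L{cos(4t)} = s/(s^2 + 16).
Multiplying by e^(-2t) shifts s → s + 2, so L{e^(-2*t)*cos(4*t)} = (s + 2)/((s + 2)^2 + 16).
Then apply L{t^2·g(t)} = (-1)^2 d^2/ds^2[G(s)] with G(s) = (s + 2)/((s + 2)^2 + 16):
differentiating 2 times and applying the sign gives 2*(s + 2)*(s^2 + 4*s - 44)/(s^2 + 4*s + 20)^3.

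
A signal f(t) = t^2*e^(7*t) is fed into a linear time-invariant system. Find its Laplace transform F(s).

L{e^(7t)} = 1/(s - 7).
Then apply L{t^2·g(t)} = (-1)^2 d^2/ds^2[G(s)] with G(s) = 1/(s - 7):
differentiating 2 times and applying the sign gives 2/(s - 7)^3.

F(s) = 2/(s - 7)^3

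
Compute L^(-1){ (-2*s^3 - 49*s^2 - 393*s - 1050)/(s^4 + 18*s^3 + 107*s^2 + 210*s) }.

-5 + 6*exp(-5*t) - 4*exp(-6*t) + exp(-7*t)

Factor the denominator: s^4 + 18*s^3 + 107*s^2 + 210*s = s*(s + 5)*(s + 6)*(s + 7).
Partial fraction decomposition gives [6/(s + 5)] + [-5/s] + [-4/(s + 6)] + [1/(s + 7)].
Invert each term: 6/(s + 5) ↔ 6e^(-5t); -5/(s - 0) ↔ -5e^(0t); -4/(s + 6) ↔ -4e^(-6t); 1/(s + 7) ↔ e^(-7t).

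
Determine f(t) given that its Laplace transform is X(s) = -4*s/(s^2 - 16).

f(t) = -4*cosh(4*t)

Since L{cosh(4t)} = s/(s^2 - 16), the inverse is cosh(4*t), scaled by -4.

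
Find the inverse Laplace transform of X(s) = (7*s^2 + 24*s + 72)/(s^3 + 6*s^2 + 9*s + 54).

2*sin(3*t) + 3*cos(3*t) + 4*exp(-6*t)

Factor the denominator: s^3 + 6*s^2 + 9*s + 54 = (s + 6)*(s^2 + 9).
Partial fraction decomposition gives [4/(s + 6)] + [3*s/(s^2 + 9)] + [6/(s^2 + 9)].
Invert each term: 4/(s + 6) ↔ 4e^(-6t); 3·s/(s^2 + 9) ↔ 3cos(3t); 2·3/(s^2 + 9) ↔ 2sin(3t).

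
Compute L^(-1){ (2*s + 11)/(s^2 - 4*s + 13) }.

5*exp(2*t)*sin(3*t) + 2*exp(2*t)*cos(3*t)

Complete the square in the denominator: s^2 - 4*s + 13 = (s - 2)^2 + 3^2.
Split the numerator to match: 2*s + 11 = 2·(s - 2) + 5·3.
Invert each term: 2·(s - 2)/((s - 2)^2 + 9) ↔ 2e^(2t)cos(3t); 5·3/((s - 2)^2 + 9) ↔ 5e^(2t)sin(3t).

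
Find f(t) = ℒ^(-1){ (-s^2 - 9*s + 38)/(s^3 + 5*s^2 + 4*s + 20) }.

Factor the denominator: s^3 + 5*s^2 + 4*s + 20 = (s + 5)*(s^2 + 4).
Partial fraction decomposition gives [2/(s + 5)] + [-3*s/(s^2 + 4)] + [6/(s^2 + 4)].
Invert each term: 2/(s + 5) ↔ 2e^(-5t); -3·s/(s^2 + 4) ↔ -3cos(2t); 3·2/(s^2 + 4) ↔ 3sin(2t).

f(t) = 3*sin(2*t) - 3*cos(2*t) + 2*exp(-5*t)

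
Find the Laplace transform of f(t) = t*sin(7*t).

L{sin(7t)} = 7/(s^2 + 49).
Then apply L{t·g(t)} = -d/ds[G(s)] with G(s) = 7/(s^2 + 49):
differentiating 1 time and applying the sign gives 14*s/(s^2 + 49)^2.

14*s/(s^2 + 49)^2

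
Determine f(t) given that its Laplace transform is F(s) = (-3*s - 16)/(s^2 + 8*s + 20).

Complete the square in the denominator: s^2 + 8*s + 20 = (s + 4)^2 + 2^2.
Split the numerator to match: -3*s - 16 = -3·(s + 4) - 2·2.
Invert each term: -3·(s + 4)/((s + 4)^2 + 4) ↔ -3e^(-4t)cos(2t); -2·2/((s + 4)^2 + 4) ↔ -2e^(-4t)sin(2t).

f(t) = -2*exp(-4*t)*sin(2*t) - 3*exp(-4*t)*cos(2*t)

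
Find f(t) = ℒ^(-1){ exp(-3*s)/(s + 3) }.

The factor e^(-3s) signals a time shift by c = 3 (second shifting theorem).
L{e^(-3t)} = 1/(s + 3), so L^-1{1/(s + 3)} = exp(-3*t).
Hence the inverse is u(t - 3) times that function evaluated at t - 3.

f(t) = Heaviside(t - 3)*(exp(-3*t + 9))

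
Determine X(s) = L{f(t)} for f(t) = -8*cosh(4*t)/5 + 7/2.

The transform is linear, so treat each term independently.
(-8/5)·[L{cosh(4t)} = s/(s^2 - 16)]; L{7/2} = (7/2)/s.

X(s) = -8*s/(5*(s^2 - 16)) + 7/(2*s)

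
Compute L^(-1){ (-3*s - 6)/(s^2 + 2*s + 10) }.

Complete the square in the denominator: s^2 + 2*s + 10 = (s + 1)^2 + 3^2.
Split the numerator to match: -3*s - 6 = -3·(s + 1) - 1·3.
Invert each term: -3·(s + 1)/((s + 1)^2 + 9) ↔ -3e^(-t)cos(3t); -1·3/((s + 1)^2 + 9) ↔ -e^(-t)sin(3t).

-exp(-t)*sin(3*t) - 3*exp(-t)*cos(3*t)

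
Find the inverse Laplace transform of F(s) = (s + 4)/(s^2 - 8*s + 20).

4*exp(4*t)*sin(2*t) + exp(4*t)*cos(2*t)

Complete the square in the denominator: s^2 - 8*s + 20 = (s - 4)^2 + 2^2.
Split the numerator to match: s + 4 = 1·(s - 4) + 4·2.
Invert each term: 1·(s - 4)/((s - 4)^2 + 4) ↔ e^(4t)cos(2t); 4·2/((s - 4)^2 + 4) ↔ 4e^(4t)sin(2t).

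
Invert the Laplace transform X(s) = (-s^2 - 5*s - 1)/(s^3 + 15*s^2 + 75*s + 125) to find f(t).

Factor the denominator: s^3 + 15*s^2 + 75*s + 125 = (s + 5)^3.
Partial fraction decomposition gives [-1/(s + 5)] + [5/(s + 5)^2] + [-1/(s + 5)^3].
Invert each term: -1/(s + 5) ↔ -e^(-5t); 5/(s + 5)^2 ↔ 5t·e^(-5t); -1/(s + 5)^3 ↔ (-1/2)t^2·e^(-5t).

f(t) = -t^2*exp(-5*t)/2 + 5*t*exp(-5*t) - exp(-5*t)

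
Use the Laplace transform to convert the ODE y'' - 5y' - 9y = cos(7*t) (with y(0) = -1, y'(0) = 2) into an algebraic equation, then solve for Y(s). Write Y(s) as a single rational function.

Laplace-transform each side.
The derivative rules (L{y''} = s^2 Y - s·y(0) - y'(0) and L{y'} = sY - y(0), with y(0) = -1, y'(0) = 2) turn the left side into (s^2 - 5*s - 9)Y - (-s + 7).
The right side is L{cos(7*t)} = s/(s^2 + 49).
So (s^2 - 5*s - 9)Y = s/(s^2 + 49) + (-s + 7).
Isolate Y and clear denominators.

Y(s) = (-s^3 + 7*s^2 - 48*s + 343)/(s^4 - 5*s^3 + 40*s^2 - 245*s - 441)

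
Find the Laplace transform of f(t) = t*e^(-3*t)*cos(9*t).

(s - 6)*(s + 12)/(s^2 + 6*s + 90)^2

L{cos(9t)} = s/(s^2 + 81).
Multiplying by e^(-3t) shifts s → s + 3, so L{e^(-3*t)*cos(9*t)} = (s + 3)/((s + 3)^2 + 81).
Then apply L{t·g(t)} = -d/ds[H(s)] with H(s) = (s + 3)/((s + 3)^2 + 81):
differentiating 1 time and applying the sign gives (s - 6)*(s + 12)/(s^2 + 6*s + 90)^2.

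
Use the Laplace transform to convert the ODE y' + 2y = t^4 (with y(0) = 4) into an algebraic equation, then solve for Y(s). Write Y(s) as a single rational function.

Y(s) = (4*s^5 + 24)/(s^6 + 2*s^5)

Transform both sides with L{·}.
The derivative rules (L{y'} = sY - y(0) = sY - 4) turn the left side into (s + 2)Y - (4).
The right side is L{t^4} = 24/s^5.
So (s + 2)Y = 24/s^5 + (4).
Solve for Y(s) and write it as one ratio of polynomials.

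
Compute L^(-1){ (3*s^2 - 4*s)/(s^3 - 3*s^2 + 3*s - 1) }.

-t^2*exp(t)/2 + 2*t*exp(t) + 3*exp(t)

Factor the denominator: s^3 - 3*s^2 + 3*s - 1 = (s - 1)^3.
Partial fraction decomposition gives [3/(s - 1)] + [2/(s - 1)^2] + [-1/(s - 1)^3].
Invert each term: 3/(s - 1) ↔ 3e^(t); 2/(s - 1)^2 ↔ 2t·e^(t); -1/(s - 1)^3 ↔ (-1/2)t^2·e^(t).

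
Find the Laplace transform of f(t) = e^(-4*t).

1/(s + 4)

L{1} = 1/s.
By the first shifting theorem, multiplying by e^(-4t) replaces s with s + 4.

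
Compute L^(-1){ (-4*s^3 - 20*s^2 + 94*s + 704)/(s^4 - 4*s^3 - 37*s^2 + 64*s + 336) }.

Factor the denominator: s^4 - 4*s^3 - 37*s^2 + 64*s + 336 = (s - 7)*(s - 4)*(s + 3)*(s + 4).
Partial fraction decomposition gives [-3/(s + 4)] + [-3/(s - 7)] + [5/(s + 3)] + [-3/(s - 4)].
Invert each term: -3/(s + 4) ↔ -3e^(-4t); -3/(s - 7) ↔ -3e^(7t); 5/(s + 3) ↔ 5e^(-3t); -3/(s - 4) ↔ -3e^(4t).

-3*exp(7*t) - 3*exp(4*t) + 5*exp(-3*t) - 3*exp(-4*t)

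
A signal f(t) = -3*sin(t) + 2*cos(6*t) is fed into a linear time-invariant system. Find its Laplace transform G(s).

Apply the Laplace transform termwise.
(2)·[L{cos(6t)} = s/(s^2 + 36)]; (-3)·[L{sin(t)} = 1/(s^2 + 1)].

G(s) = 2*s/(s^2 + 36) - 3/(s^2 + 1)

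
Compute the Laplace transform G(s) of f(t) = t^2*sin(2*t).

G(s) = 4*(3*s^2 - 4)/(s^2 + 4)^3

L{sin(2t)} = 2/(s^2 + 4).
Then apply L{t^2·g(t)} = (-1)^2 d^2/ds^2[H(s)] with H(s) = 2/(s^2 + 4):
differentiating 2 times and applying the sign gives 4*(3*s^2 - 4)/(s^2 + 4)^3.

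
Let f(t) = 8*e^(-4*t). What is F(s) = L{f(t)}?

F(s) = 8/(s + 4)

L{8} = 8/s.
By the first shifting theorem, multiplying by e^(-4t) replaces s with s + 4.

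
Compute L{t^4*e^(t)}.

L{t^4} = 4!/s^5 = 24/s^5.
By the first shifting theorem, multiplying by e^(t) replaces s with s - 1.

24/(s - 1)^5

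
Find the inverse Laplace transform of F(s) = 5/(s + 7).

5*exp(-7*t)

Since L{e^(-7t)} = 1/(s + 7), the inverse is e^(-7*t), scaled by 5.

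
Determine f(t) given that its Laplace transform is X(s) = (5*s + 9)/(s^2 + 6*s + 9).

f(t) = -6*t*exp(-3*t) + 5*exp(-3*t)

Factor the denominator: s^2 + 6*s + 9 = (s + 3)^2.
Partial fraction decomposition gives [5/(s + 3)] + [-6/(s + 3)^2].
Invert each term: 5/(s + 3) ↔ 5e^(-3t); -6/(s + 3)^2 ↔ -6t·e^(-3t).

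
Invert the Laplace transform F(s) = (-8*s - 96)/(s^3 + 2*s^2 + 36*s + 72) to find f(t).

Factor the denominator: s^3 + 2*s^2 + 36*s + 72 = (s + 2)*(s^2 + 36).
Partial fraction decomposition gives [-2/(s + 2)] + [2*s/(s^2 + 36)] + [-12/(s^2 + 36)].
Invert each term: -2/(s + 2) ↔ -2e^(-2t); 2·s/(s^2 + 36) ↔ 2cos(6t); -2·6/(s^2 + 36) ↔ -2sin(6t).

f(t) = -2*sin(6*t) + 2*cos(6*t) - 2*exp(-2*t)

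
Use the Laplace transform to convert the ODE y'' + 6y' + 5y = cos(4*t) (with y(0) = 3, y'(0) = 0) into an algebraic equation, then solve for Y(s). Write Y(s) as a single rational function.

Transform both sides with L{·}.
With L{y''} = s^2 Y - s·y(0) - y'(0) and L{y'} = sY - y(0), with y(0) = 3, y'(0) = 0: the LHS transforms to (s^2 + 6*s + 5)Y - (3*s + 18).
The right side is L{cos(4*t)} = s/(s^2 + 16).
So (s^2 + 6*s + 5)Y = s/(s^2 + 16) + (3*s + 18).
Solve for Y(s) and write it as one ratio of polynomials.

Y(s) = (3*s^3 + 18*s^2 + 49*s + 288)/(s^4 + 6*s^3 + 21*s^2 + 96*s + 80)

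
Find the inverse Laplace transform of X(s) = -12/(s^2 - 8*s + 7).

-4*exp(4*t)*sinh(3*t)

Rewrite the denominator: s^2 - 8*s + 7 = (s - 4)^2 - 9.
The form in (s - 4) signals a first-shifting-theorem factor e^(4t).
Since L{sinh(3t)} = 3/(s^2 - 9), the inverse is e^(4*t)*sinh(3*t), scaled by -4.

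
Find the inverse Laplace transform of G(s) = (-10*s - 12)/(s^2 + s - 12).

Factor the denominator: s^2 + s - 12 = (s - 3)*(s + 4).
Partial fraction decomposition gives [-6/(s - 3)] + [-4/(s + 4)].
Invert each term: -6/(s - 3) ↔ -6e^(3t); -4/(s + 4) ↔ -4e^(-4t).

-6*exp(3*t) - 4*exp(-4*t)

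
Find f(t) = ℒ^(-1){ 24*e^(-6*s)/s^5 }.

The factor e^(-6s) signals a time shift by c = 6 (second shifting theorem).
L{t^4} = 4!/s^5 = 24/s^5, so L^-1{24/s^5} = t^4.
Hence the inverse is u(t - 6) times that function evaluated at t - 6.

f(t) = Heaviside(t - 6)*((t - 6)^4)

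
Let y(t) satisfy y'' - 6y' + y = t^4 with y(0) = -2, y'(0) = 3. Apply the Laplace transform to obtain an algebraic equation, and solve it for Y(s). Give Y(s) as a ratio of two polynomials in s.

Y(s) = (-2*s^6 + 15*s^5 + 24)/(s^7 - 6*s^6 + s^5)

Laplace-transform each side.
With L{y''} = s^2 Y - s·y(0) - y'(0) and L{y'} = sY - y(0), with y(0) = -2, y'(0) = 3: the LHS transforms to (s^2 - 6*s + 1)Y - (-2*s + 15).
The right side is L{t^4} = 24/s^5.
So (s^2 - 6*s + 1)Y = 24/s^5 + (-2*s + 15).
Solve for Y(s) and write it as one ratio of polynomials.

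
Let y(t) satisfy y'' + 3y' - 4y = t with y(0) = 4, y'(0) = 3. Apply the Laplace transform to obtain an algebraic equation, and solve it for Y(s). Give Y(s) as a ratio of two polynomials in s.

Transform both sides with L{·}.
With L{y''} = s^2 Y - s·y(0) - y'(0) and L{y'} = sY - y(0), with y(0) = 4, y'(0) = 3: the LHS transforms to (s^2 + 3*s - 4)Y - (4*s + 15).
The right side is L{t} = s^(-2).
So (s^2 + 3*s - 4)Y = s^(-2) + (4*s + 15).
Solve for Y(s) and write it as one ratio of polynomials.

Y(s) = (4*s^3 + 15*s^2 + 1)/(s^4 + 3*s^3 - 4*s^2)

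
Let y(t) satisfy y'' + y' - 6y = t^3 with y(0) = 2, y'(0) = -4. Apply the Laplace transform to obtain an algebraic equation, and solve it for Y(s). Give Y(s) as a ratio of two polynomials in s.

Transform both sides with L{·}.
With L{y''} = s^2 Y - s·y(0) - y'(0) and L{y'} = sY - y(0), with y(0) = 2, y'(0) = -4: the LHS transforms to (s^2 + s - 6)Y - (2*s - 2).
The right side is L{t^3} = 6/s^4.
So (s^2 + s - 6)Y = 6/s^4 + (2*s - 2).
Isolate Y and clear denominators.

Y(s) = (2*s^5 - 2*s^4 + 6)/(s^6 + s^5 - 6*s^4)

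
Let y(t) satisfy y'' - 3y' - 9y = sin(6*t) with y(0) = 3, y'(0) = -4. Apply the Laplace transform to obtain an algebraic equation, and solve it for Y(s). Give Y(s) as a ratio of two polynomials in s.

Laplace-transform each side.
With L{y''} = s^2 Y - s·y(0) - y'(0) and L{y'} = sY - y(0), with y(0) = 3, y'(0) = -4: the LHS transforms to (s^2 - 3*s - 9)Y - (3*s - 13).
The right side is L{sin(6*t)} = 6/(s^2 + 36).
So (s^2 - 3*s - 9)Y = 6/(s^2 + 36) + (3*s - 13).
Isolate Y and clear denominators.

Y(s) = (3*s^3 - 13*s^2 + 108*s - 462)/(s^4 - 3*s^3 + 27*s^2 - 108*s - 324)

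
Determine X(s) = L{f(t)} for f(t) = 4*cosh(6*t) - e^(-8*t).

X(s) = 4*s/(s^2 - 36) - 1/(s + 8)

Apply the Laplace transform termwise.
(4)·[L{cosh(6t)} = s/(s^2 - 36)]; (-1)·[L{e^(-8t)} = 1/(s + 8)].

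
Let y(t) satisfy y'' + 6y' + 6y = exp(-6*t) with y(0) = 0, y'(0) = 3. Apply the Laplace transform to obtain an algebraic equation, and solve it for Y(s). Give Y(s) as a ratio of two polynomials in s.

Y(s) = (3*s + 19)/(s^3 + 12*s^2 + 42*s + 36)

Laplace-transform each side.
The derivative rules (L{y''} = s^2 Y - s·y(0) - y'(0) and L{y'} = sY - y(0), with y(0) = 0, y'(0) = 3) turn the left side into (s^2 + 6*s + 6)Y - (3).
The right side is L{exp(-6*t)} = 1/(s + 6).
So (s^2 + 6*s + 6)Y = 1/(s + 6) + (3).
Solve for Y(s) and write it as one ratio of polynomials.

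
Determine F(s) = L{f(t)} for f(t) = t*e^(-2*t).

F(s) = (s + 2)^(-2)

L{e^(-2t)} = 1/(s + 2).
Then apply L{t·g(t)} = -d/ds[G(s)] with G(s) = 1/(s + 2):
differentiating 1 time and applying the sign gives (s + 2)^(-2).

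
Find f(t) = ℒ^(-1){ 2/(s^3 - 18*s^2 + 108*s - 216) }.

f(t) = t^2*exp(6*t)

Rewrite the denominator: s^3 - 18*s^2 + 108*s - 216 = (s - 6)^3.
The form in (s - 6) signals a first-shifting-theorem factor e^(6t).
Since L{t^2} = 2!/s^3 = 2/s^3, the inverse is t^2*e^(6*t).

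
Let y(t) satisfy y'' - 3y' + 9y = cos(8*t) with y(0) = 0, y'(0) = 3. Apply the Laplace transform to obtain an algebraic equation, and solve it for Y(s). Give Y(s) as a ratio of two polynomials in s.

Y(s) = (3*s^2 + s + 192)/(s^4 - 3*s^3 + 73*s^2 - 192*s + 576)

Take the Laplace transform of both sides.
With L{y''} = s^2 Y - s·y(0) - y'(0) and L{y'} = sY - y(0), with y(0) = 0, y'(0) = 3: the LHS transforms to (s^2 - 3*s + 9)Y - (3).
The right side is L{cos(8*t)} = s/(s^2 + 64).
So (s^2 - 3*s + 9)Y = s/(s^2 + 64) + (3).
Isolate Y and clear denominators.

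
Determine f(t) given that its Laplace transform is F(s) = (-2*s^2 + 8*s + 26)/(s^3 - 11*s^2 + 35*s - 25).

Factor the denominator: s^3 - 11*s^2 + 35*s - 25 = (s - 5)^2*(s - 1).
Partial fraction decomposition gives [-4/(s - 5)] + [4/(s - 5)^2] + [2/(s - 1)].
Invert each term: -4/(s - 5) ↔ -4e^(5t); 4/(s - 5)^2 ↔ 4t·e^(5t); 2/(s - 1) ↔ 2e^(t).

f(t) = 4*t*exp(5*t) - 4*exp(5*t) + 2*exp(t)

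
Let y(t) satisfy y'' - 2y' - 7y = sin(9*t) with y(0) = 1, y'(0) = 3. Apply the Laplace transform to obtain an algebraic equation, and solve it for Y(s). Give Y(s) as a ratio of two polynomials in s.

Y(s) = (s^3 + s^2 + 81*s + 90)/(s^4 - 2*s^3 + 74*s^2 - 162*s - 567)

Transform both sides with L{·}.
Using L{y''} = s^2 Y - s·y(0) - y'(0) and L{y'} = sY - y(0), with y(0) = 1, y'(0) = 3, the left side becomes (s^2 - 2*s - 7)Y - (s + 1).
The right side is L{sin(9*t)} = 9/(s^2 + 81).
So (s^2 - 2*s - 7)Y = 9/(s^2 + 81) + (s + 1).
Divide through and combine into a single rational function.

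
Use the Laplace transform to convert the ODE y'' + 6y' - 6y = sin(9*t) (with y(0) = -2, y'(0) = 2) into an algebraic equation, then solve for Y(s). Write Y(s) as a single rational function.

Y(s) = (-2*s^3 - 10*s^2 - 162*s - 801)/(s^4 + 6*s^3 + 75*s^2 + 486*s - 486)

Take the Laplace transform of both sides.
The derivative rules (L{y''} = s^2 Y - s·y(0) - y'(0) and L{y'} = sY - y(0), with y(0) = -2, y'(0) = 2) turn the left side into (s^2 + 6*s - 6)Y - (-2*s - 10).
The right side is L{sin(9*t)} = 9/(s^2 + 81).
So (s^2 + 6*s - 6)Y = 9/(s^2 + 81) + (-2*s - 10).
Solve for Y(s) and write it as one ratio of polynomials.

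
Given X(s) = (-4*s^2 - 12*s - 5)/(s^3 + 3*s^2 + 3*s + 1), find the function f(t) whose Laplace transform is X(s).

f(t) = 3*t^2*exp(-t)/2 - 4*t*exp(-t) - 4*exp(-t)

Factor the denominator: s^3 + 3*s^2 + 3*s + 1 = (s + 1)^3.
Partial fraction decomposition gives [-4/(s + 1)] + [-4/(s + 1)^2] + [3/(s + 1)^3].
Invert each term: -4/(s + 1) ↔ -4e^(-t); -4/(s + 1)^2 ↔ -4t·e^(-t); 3/(s + 1)^3 ↔ (3/2)t^2·e^(-t).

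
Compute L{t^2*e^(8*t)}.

L{e^(8t)} = 1/(s - 8).
Then apply L{t^2·g(t)} = (-1)^2 d^2/ds^2[H(s)] with H(s) = 1/(s - 8):
differentiating 2 times and applying the sign gives 2/(s - 8)^3.

2/(s - 8)^3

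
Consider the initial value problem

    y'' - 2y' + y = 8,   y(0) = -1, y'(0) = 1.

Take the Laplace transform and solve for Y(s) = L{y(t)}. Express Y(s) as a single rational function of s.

Y(s) = (-s^2 + 3*s + 8)/(s^3 - 2*s^2 + s)

Take the Laplace transform of both sides.
Using L{y''} = s^2 Y - s·y(0) - y'(0) and L{y'} = sY - y(0), with y(0) = -1, y'(0) = 1, the left side becomes (s^2 - 2*s + 1)Y - (-s + 3).
The right side is L{8} = 8/s.
So (s^2 - 2*s + 1)Y = 8/s + (-s + 3).
Isolate Y and clear denominators.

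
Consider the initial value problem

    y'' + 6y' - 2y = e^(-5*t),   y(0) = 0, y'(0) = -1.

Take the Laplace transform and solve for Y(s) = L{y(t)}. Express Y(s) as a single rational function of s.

Transform both sides with L{·}.
With L{y''} = s^2 Y - s·y(0) - y'(0) and L{y'} = sY - y(0), with y(0) = 0, y'(0) = -1: the LHS transforms to (s^2 + 6*s - 2)Y - (-1).
The right side is L{e^(-5*t)} = 1/(s + 5).
So (s^2 + 6*s - 2)Y = 1/(s + 5) + (-1).
Solve for Y(s) and write it as one ratio of polynomials.

Y(s) = (-s - 4)/(s^3 + 11*s^2 + 28*s - 10)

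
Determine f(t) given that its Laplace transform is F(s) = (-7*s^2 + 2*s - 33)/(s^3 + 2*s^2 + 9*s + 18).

Factor the denominator: s^3 + 2*s^2 + 9*s + 18 = (s + 2)*(s^2 + 9).
Partial fraction decomposition gives [-5/(s + 2)] + [-2*s/(s^2 + 9)] + [6/(s^2 + 9)].
Invert each term: -5/(s + 2) ↔ -5e^(-2t); -2·s/(s^2 + 9) ↔ -2cos(3t); 2·3/(s^2 + 9) ↔ 2sin(3t).

f(t) = 2*sin(3*t) - 2*cos(3*t) - 5*exp(-2*t)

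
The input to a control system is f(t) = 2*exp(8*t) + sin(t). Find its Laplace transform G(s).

Apply the Laplace transform termwise.
(2)·[L{e^(8t)} = 1/(s - 8)]; L{sin(t)} = 1/(s^2 + 1).

G(s) = 1/(s^2 + 1) + 2/(s - 8)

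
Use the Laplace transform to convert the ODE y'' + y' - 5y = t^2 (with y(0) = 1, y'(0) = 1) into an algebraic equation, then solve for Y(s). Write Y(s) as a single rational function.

Y(s) = (s^4 + 2*s^3 + 2)/(s^5 + s^4 - 5*s^3)

Take the Laplace transform of both sides.
Using L{y''} = s^2 Y - s·y(0) - y'(0) and L{y'} = sY - y(0), with y(0) = 1, y'(0) = 1, the left side becomes (s^2 + s - 5)Y - (s + 2).
The right side is L{t^2} = 2/s^3.
So (s^2 + s - 5)Y = 2/s^3 + (s + 2).
Isolate Y and clear denominators.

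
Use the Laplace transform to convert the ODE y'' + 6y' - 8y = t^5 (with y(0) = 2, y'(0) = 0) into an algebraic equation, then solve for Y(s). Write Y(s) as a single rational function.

Y(s) = (2*s^7 + 12*s^6 + 120)/(s^8 + 6*s^7 - 8*s^6)

Laplace-transform each side.
Using L{y''} = s^2 Y - s·y(0) - y'(0) and L{y'} = sY - y(0), with y(0) = 2, y'(0) = 0, the left side becomes (s^2 + 6*s - 8)Y - (2*s + 12).
The right side is L{t^5} = 120/s^6.
So (s^2 + 6*s - 8)Y = 120/s^6 + (2*s + 12).
Divide through and combine into a single rational function.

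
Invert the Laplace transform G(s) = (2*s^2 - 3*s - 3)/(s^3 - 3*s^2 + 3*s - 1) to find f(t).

Factor the denominator: s^3 - 3*s^2 + 3*s - 1 = (s - 1)^3.
Partial fraction decomposition gives [2/(s - 1)] + [(s - 1)^(-2)] + [-4/(s - 1)^3].
Invert each term: 2/(s - 1) ↔ 2e^(t); 1/(s - 1)^2 ↔ t·e^(t); -4/(s - 1)^3 ↔ (-2)t^2·e^(t).

f(t) = -2*t^2*exp(t) + t*exp(t) + 2*exp(t)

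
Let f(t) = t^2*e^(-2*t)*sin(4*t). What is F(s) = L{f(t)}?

F(s) = 8*(3*s^2 + 12*s - 4)/(s^2 + 4*s + 20)^3

L{sin(4t)} = 4/(s^2 + 16).
Multiplying by e^(-2t) shifts s → s + 2, so L{e^(-2*t)*sin(4*t)} = 4/((s + 2)^2 + 16).
Then apply L{t^2·g(t)} = (-1)^2 d^2/ds^2[G(s)] with G(s) = 4/((s + 2)^2 + 16):
differentiating 2 times and applying the sign gives 8*(3*s^2 + 12*s - 4)/(s^2 + 4*s + 20)^3.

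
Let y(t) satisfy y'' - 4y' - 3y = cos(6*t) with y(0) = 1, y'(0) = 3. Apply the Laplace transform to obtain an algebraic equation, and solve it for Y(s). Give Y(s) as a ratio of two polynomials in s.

Y(s) = (s^3 - s^2 + 37*s - 36)/(s^4 - 4*s^3 + 33*s^2 - 144*s - 108)

Apply the Laplace transform to the equation.
Using L{y''} = s^2 Y - s·y(0) - y'(0) and L{y'} = sY - y(0), with y(0) = 1, y'(0) = 3, the left side becomes (s^2 - 4*s - 3)Y - (s - 1).
The right side is L{cos(6*t)} = s/(s^2 + 36).
So (s^2 - 4*s - 3)Y = s/(s^2 + 36) + (s - 1).
Divide through and combine into a single rational function.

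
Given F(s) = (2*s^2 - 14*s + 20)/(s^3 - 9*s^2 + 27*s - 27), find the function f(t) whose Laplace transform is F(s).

Factor the denominator: s^3 - 9*s^2 + 27*s - 27 = (s - 3)^3.
Partial fraction decomposition gives [2/(s - 3)] + [-2/(s - 3)^2] + [-4/(s - 3)^3].
Invert each term: 2/(s - 3) ↔ 2e^(3t); -2/(s - 3)^2 ↔ -2t·e^(3t); -4/(s - 3)^3 ↔ (-2)t^2·e^(3t).

f(t) = -2*t^2*exp(3*t) - 2*t*exp(3*t) + 2*exp(3*t)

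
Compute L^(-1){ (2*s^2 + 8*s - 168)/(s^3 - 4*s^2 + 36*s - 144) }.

Factor the denominator: s^3 - 4*s^2 + 36*s - 144 = (s - 4)*(s^2 + 36).
Partial fraction decomposition gives [-2/(s - 4)] + [4*s/(s^2 + 36)] + [24/(s^2 + 36)].
Invert each term: -2/(s - 4) ↔ -2e^(4t); 4·s/(s^2 + 36) ↔ 4cos(6t); 4·6/(s^2 + 36) ↔ 4sin(6t).

-2*exp(4*t) + 4*sin(6*t) + 4*cos(6*t)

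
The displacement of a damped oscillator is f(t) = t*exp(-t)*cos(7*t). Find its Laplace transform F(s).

F(s) = (s - 6)*(s + 8)/(s^2 + 2*s + 50)^2

L{cos(7t)} = s/(s^2 + 49).
Multiplying by e^(-t) shifts s → s + 1, so L{exp(-t)*cos(7*t)} = (s + 1)/((s + 1)^2 + 49).
Then apply L{t·g(t)} = -d/ds[G(s)] with G(s) = (s + 1)/((s + 1)^2 + 49):
differentiating 1 time and applying the sign gives (s - 6)*(s + 8)/(s^2 + 2*s + 50)^2.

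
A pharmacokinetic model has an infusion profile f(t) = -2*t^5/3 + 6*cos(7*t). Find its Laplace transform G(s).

The transform is linear, so treat each term independently.
(-2/3)·[L{t^5} = 5!/s^6 = 120/s^6]; (6)·[L{cos(7t)} = s/(s^2 + 49)].

G(s) = 6*s/(s^2 + 49) - 80/s^6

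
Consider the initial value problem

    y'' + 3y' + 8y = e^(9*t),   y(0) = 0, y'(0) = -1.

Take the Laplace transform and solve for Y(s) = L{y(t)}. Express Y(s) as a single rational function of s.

Y(s) = (-s + 10)/(s^3 - 6*s^2 - 19*s - 72)

Take the Laplace transform of both sides.
With L{y''} = s^2 Y - s·y(0) - y'(0) and L{y'} = sY - y(0), with y(0) = 0, y'(0) = -1: the LHS transforms to (s^2 + 3*s + 8)Y - (-1).
The right side is L{e^(9*t)} = 1/(s - 9).
So (s^2 + 3*s + 8)Y = 1/(s - 9) + (-1).
Divide through and combine into a single rational function.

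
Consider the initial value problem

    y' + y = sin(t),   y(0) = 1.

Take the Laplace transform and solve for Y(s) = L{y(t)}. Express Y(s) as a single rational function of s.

Y(s) = (s^2 + 2)/(s^3 + s^2 + s + 1)

Laplace-transform each side.
The derivative rules (L{y'} = sY - y(0) = sY - 1) turn the left side into (s + 1)Y - (1).
The right side is L{sin(t)} = 1/(s^2 + 1).
So (s + 1)Y = 1/(s^2 + 1) + (1).
Divide through and combine into a single rational function.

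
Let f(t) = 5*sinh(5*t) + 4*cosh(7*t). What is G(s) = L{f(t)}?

G(s) = 4*s/(s^2 - 49) + 25/(s^2 - 25)

The transform is linear, so treat each term independently.
(5)·[L{sinh(5t)} = 5/(s^2 - 25)]; (4)·[L{cosh(7t)} = s/(s^2 - 49)].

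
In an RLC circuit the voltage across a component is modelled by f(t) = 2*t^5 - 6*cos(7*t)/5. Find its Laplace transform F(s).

The transform is linear, so treat each term independently.
(-6/5)·[L{cos(7t)} = s/(s^2 + 49)]; (2)·[L{t^5} = 5!/s^6 = 120/s^6].

F(s) = -6*s/(5*(s^2 + 49)) + 240/s^6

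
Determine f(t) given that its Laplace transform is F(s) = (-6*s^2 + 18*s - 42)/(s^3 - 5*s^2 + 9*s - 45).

f(t) = -3*exp(5*t) + sin(3*t) - 3*cos(3*t)

Factor the denominator: s^3 - 5*s^2 + 9*s - 45 = (s - 5)*(s^2 + 9).
Partial fraction decomposition gives [-3/(s - 5)] + [-3*s/(s^2 + 9)] + [3/(s^2 + 9)].
Invert each term: -3/(s - 5) ↔ -3e^(5t); -3·s/(s^2 + 9) ↔ -3cos(3t); 1·3/(s^2 + 9) ↔ sin(3t).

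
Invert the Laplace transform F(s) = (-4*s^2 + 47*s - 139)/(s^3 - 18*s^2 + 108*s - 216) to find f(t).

f(t) = -t^2*exp(6*t)/2 - t*exp(6*t) - 4*exp(6*t)

Factor the denominator: s^3 - 18*s^2 + 108*s - 216 = (s - 6)^3.
Partial fraction decomposition gives [-4/(s - 6)] + [-1/(s - 6)^2] + [-1/(s - 6)^3].
Invert each term: -4/(s - 6) ↔ -4e^(6t); -1/(s - 6)^2 ↔ -t·e^(6t); -1/(s - 6)^3 ↔ (-1/2)t^2·e^(6t).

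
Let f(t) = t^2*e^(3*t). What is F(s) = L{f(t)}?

L{e^(3t)} = 1/(s - 3).
Then apply L{t^2·g(t)} = (-1)^2 d^2/ds^2[G(s)] with G(s) = 1/(s - 3):
differentiating 2 times and applying the sign gives 2/(s - 3)^3.

F(s) = 2/(s - 3)^3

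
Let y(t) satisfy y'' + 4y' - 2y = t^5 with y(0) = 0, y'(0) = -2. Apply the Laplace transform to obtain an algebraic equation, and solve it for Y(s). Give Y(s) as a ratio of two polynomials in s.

Y(s) = (-2*s^6 + 120)/(s^8 + 4*s^7 - 2*s^6)

Laplace-transform each side.
With L{y''} = s^2 Y - s·y(0) - y'(0) and L{y'} = sY - y(0), with y(0) = 0, y'(0) = -2: the LHS transforms to (s^2 + 4*s - 2)Y - (-2).
The right side is L{t^5} = 120/s^6.
So (s^2 + 4*s - 2)Y = 120/s^6 + (-2).
Isolate Y and clear denominators.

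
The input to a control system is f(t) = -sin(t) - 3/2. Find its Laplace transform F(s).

F(s) = -1/(s^2 + 1) - 3/(2*s)

The transform is linear, so treat each term independently.
L{-3/2} = (-3/2)/s; (-1)·[L{sin(t)} = 1/(s^2 + 1)].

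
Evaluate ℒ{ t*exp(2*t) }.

(s - 2)^(-2)

L{e^(2t)} = 1/(s - 2).
Then apply L{t·g(t)} = -d/ds[G(s)] with G(s) = 1/(s - 2):
differentiating 1 time and applying the sign gives (s - 2)^(-2).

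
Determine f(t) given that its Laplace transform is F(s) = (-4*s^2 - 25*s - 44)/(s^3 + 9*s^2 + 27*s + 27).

f(t) = -5*t^2*exp(-3*t)/2 - t*exp(-3*t) - 4*exp(-3*t)

Factor the denominator: s^3 + 9*s^2 + 27*s + 27 = (s + 3)^3.
Partial fraction decomposition gives [-4/(s + 3)] + [-1/(s + 3)^2] + [-5/(s + 3)^3].
Invert each term: -4/(s + 3) ↔ -4e^(-3t); -1/(s + 3)^2 ↔ -t·e^(-3t); -5/(s + 3)^3 ↔ (-5/2)t^2·e^(-3t).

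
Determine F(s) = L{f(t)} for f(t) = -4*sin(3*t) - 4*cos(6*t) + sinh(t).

By linearity of the Laplace transform, transform each term separately.
(-4)·[L{cos(6t)} = s/(s^2 + 36)]; (-4)·[L{sin(3t)} = 3/(s^2 + 9)]; L{sinh(t)} = 1/(s^2 - 1).

F(s) = -4*s/(s^2 + 36) - 12/(s^2 + 9) + 1/(s^2 - 1)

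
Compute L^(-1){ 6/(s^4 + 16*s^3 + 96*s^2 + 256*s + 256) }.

t^3*exp(-4*t)

Rewrite the denominator: s^4 + 16*s^3 + 96*s^2 + 256*s + 256 = (s + 4)^4.
The form in (s + 4) signals a first-shifting-theorem factor e^(-4t).
Since L{t^3} = 3!/s^4 = 6/s^4, the inverse is t^3*e^(-4*t).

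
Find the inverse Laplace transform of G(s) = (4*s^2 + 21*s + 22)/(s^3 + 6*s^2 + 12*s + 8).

-2*t^2*exp(-2*t) + 5*t*exp(-2*t) + 4*exp(-2*t)

Factor the denominator: s^3 + 6*s^2 + 12*s + 8 = (s + 2)^3.
Partial fraction decomposition gives [4/(s + 2)] + [5/(s + 2)^2] + [-4/(s + 2)^3].
Invert each term: 4/(s + 2) ↔ 4e^(-2t); 5/(s + 2)^2 ↔ 5t·e^(-2t); -4/(s + 2)^3 ↔ (-2)t^2·e^(-2t).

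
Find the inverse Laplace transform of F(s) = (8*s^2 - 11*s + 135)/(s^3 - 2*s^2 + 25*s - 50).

5*exp(2*t) - sin(5*t) + 3*cos(5*t)

Factor the denominator: s^3 - 2*s^2 + 25*s - 50 = (s - 2)*(s^2 + 25).
Partial fraction decomposition gives [5/(s - 2)] + [3*s/(s^2 + 25)] + [-5/(s^2 + 25)].
Invert each term: 5/(s - 2) ↔ 5e^(2t); 3·s/(s^2 + 25) ↔ 3cos(5t); -1·5/(s^2 + 25) ↔ -sin(5t).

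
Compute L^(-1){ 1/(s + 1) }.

exp(-t)

Since L{e^(-t)} = 1/(s + 1), the inverse is e^(-t).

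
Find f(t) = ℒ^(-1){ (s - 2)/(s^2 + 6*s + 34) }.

Complete the square in the denominator: s^2 + 6*s + 34 = (s + 3)^2 + 5^2.
Split the numerator to match: s - 2 = 1·(s + 3) - 1·5.
Invert each term: 1·(s + 3)/((s + 3)^2 + 25) ↔ e^(-3t)cos(5t); -1·5/((s + 3)^2 + 25) ↔ -e^(-3t)sin(5t).

f(t) = -exp(-3*t)*sin(5*t) + exp(-3*t)*cos(5*t)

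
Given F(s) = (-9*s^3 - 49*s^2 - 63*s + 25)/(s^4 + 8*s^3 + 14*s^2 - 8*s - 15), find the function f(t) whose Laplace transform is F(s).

f(t) = -2*exp(t) - 3*exp(-t) + exp(-3*t) - 5*exp(-5*t)

Factor the denominator: s^4 + 8*s^3 + 14*s^2 - 8*s - 15 = (s - 1)*(s + 1)*(s + 3)*(s + 5).
Partial fraction decomposition gives [-3/(s + 1)] + [1/(s + 3)] + [-2/(s - 1)] + [-5/(s + 5)].
Invert each term: -3/(s + 1) ↔ -3e^(-t); 1/(s + 3) ↔ e^(-3t); -2/(s - 1) ↔ -2e^(t); -5/(s + 5) ↔ -5e^(-5t).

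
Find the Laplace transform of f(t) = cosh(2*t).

L{cosh(2t)} = s/(s^2 - 4).

s/(s^2 - 4)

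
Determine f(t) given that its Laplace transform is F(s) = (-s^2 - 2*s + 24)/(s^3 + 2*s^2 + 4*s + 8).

f(t) = 3*sin(2*t) - 4*cos(2*t) + 3*exp(-2*t)

Factor the denominator: s^3 + 2*s^2 + 4*s + 8 = (s + 2)*(s^2 + 4).
Partial fraction decomposition gives [3/(s + 2)] + [-4*s/(s^2 + 4)] + [6/(s^2 + 4)].
Invert each term: 3/(s + 2) ↔ 3e^(-2t); -4·s/(s^2 + 4) ↔ -4cos(2t); 3·2/(s^2 + 4) ↔ 3sin(2t).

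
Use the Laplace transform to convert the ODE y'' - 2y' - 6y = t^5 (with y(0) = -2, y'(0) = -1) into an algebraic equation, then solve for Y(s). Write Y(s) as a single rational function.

Y(s) = (-2*s^7 + 3*s^6 + 120)/(s^8 - 2*s^7 - 6*s^6)

Apply the Laplace transform to the equation.
The derivative rules (L{y''} = s^2 Y - s·y(0) - y'(0) and L{y'} = sY - y(0), with y(0) = -2, y'(0) = -1) turn the left side into (s^2 - 2*s - 6)Y - (-2*s + 3).
The right side is L{t^5} = 120/s^6.
So (s^2 - 2*s - 6)Y = 120/s^6 + (-2*s + 3).
Divide through and combine into a single rational function.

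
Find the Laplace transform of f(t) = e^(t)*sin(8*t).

8/((s - 1)^2 + 64)

L{sin(8t)} = 8/(s^2 + 64).
By the first shifting theorem, multiplying by e^(t) replaces s with s - 1.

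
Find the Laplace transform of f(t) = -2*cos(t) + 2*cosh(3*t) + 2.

-2*s/(s^2 + 1) + 2*s/(s^2 - 9) + 2/s

Apply the Laplace transform termwise.
L{2} = 2/s; (-2)·[L{cos(t)} = s/(s^2 + 1)]; (2)·[L{cosh(3t)} = s/(s^2 - 9)].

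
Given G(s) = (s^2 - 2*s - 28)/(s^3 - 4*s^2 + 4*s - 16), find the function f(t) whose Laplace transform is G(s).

Factor the denominator: s^3 - 4*s^2 + 4*s - 16 = (s - 4)*(s^2 + 4).
Partial fraction decomposition gives [-1/(s - 4)] + [2*s/(s^2 + 4)] + [6/(s^2 + 4)].
Invert each term: -1/(s - 4) ↔ -e^(4t); 2·s/(s^2 + 4) ↔ 2cos(2t); 3·2/(s^2 + 4) ↔ 3sin(2t).

f(t) = -exp(4*t) + 3*sin(2*t) + 2*cos(2*t)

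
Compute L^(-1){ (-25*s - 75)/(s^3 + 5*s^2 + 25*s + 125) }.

Factor the denominator: s^3 + 5*s^2 + 25*s + 125 = (s + 5)*(s^2 + 25).
Partial fraction decomposition gives [1/(s + 5)] + [-s/(s^2 + 25)] + [-20/(s^2 + 25)].
Invert each term: 1/(s + 5) ↔ e^(-5t); -1·s/(s^2 + 25) ↔ -cos(5t); -4·5/(s^2 + 25) ↔ -4sin(5t).

-4*sin(5*t) - cos(5*t) + exp(-5*t)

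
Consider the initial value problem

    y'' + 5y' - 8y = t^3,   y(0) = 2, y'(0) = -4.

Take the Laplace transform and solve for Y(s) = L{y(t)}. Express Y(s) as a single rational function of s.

Y(s) = (2*s^5 + 6*s^4 + 6)/(s^6 + 5*s^5 - 8*s^4)

Laplace-transform each side.
The derivative rules (L{y''} = s^2 Y - s·y(0) - y'(0) and L{y'} = sY - y(0), with y(0) = 2, y'(0) = -4) turn the left side into (s^2 + 5*s - 8)Y - (2*s + 6).
The right side is L{t^3} = 6/s^4.
So (s^2 + 5*s - 8)Y = 6/s^4 + (2*s + 6).
Isolate Y and clear denominators.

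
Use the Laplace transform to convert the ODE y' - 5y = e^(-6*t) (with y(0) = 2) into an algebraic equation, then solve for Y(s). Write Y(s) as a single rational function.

Y(s) = (2*s + 13)/(s^2 + s - 30)

Take the Laplace transform of both sides.
The derivative rules (L{y'} = sY - y(0) = sY - 2) turn the left side into (s - 5)Y - (2).
The right side is L{e^(-6*t)} = 1/(s + 6).
So (s - 5)Y = 1/(s + 6) + (2).
Divide through and combine into a single rational function.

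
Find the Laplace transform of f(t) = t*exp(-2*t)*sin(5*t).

L{sin(5t)} = 5/(s^2 + 25).
Multiplying by e^(-2t) shifts s → s + 2, so L{exp(-2*t)*sin(5*t)} = 5/((s + 2)^2 + 25).
Then apply L{t·g(t)} = -d/ds[G(s)] with G(s) = 5/((s + 2)^2 + 25):
differentiating 1 time and applying the sign gives 10*(s + 2)/(s^2 + 4*s + 29)^2.

10*(s + 2)/(s^2 + 4*s + 29)^2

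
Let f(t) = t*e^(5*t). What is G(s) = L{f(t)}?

G(s) = (s - 5)^(-2)

L{e^(5t)} = 1/(s - 5).
Then apply L{t·g(t)} = -d/ds[H(s)] with H(s) = 1/(s - 5):
differentiating 1 time and applying the sign gives (s - 5)^(-2).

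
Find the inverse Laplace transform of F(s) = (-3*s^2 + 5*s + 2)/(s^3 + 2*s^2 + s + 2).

Factor the denominator: s^3 + 2*s^2 + s + 2 = (s + 2)*(s^2 + 1).
Partial fraction decomposition gives [-4/(s + 2)] + [s/(s^2 + 1)] + [3/(s^2 + 1)].
Invert each term: -4/(s + 2) ↔ -4e^(-2t); 1·s/(s^2 + 1) ↔ cos(t); 3·1/(s^2 + 1) ↔ 3sin(t).

3*sin(t) + cos(t) - 4*exp(-2*t)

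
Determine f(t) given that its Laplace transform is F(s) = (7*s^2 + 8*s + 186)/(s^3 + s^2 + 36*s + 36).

f(t) = sin(6*t) + 2*cos(6*t) + 5*exp(-t)

Factor the denominator: s^3 + s^2 + 36*s + 36 = (s + 1)*(s^2 + 36).
Partial fraction decomposition gives [5/(s + 1)] + [2*s/(s^2 + 36)] + [6/(s^2 + 36)].
Invert each term: 5/(s + 1) ↔ 5e^(-t); 2·s/(s^2 + 36) ↔ 2cos(6t); 1·6/(s^2 + 36) ↔ sin(6t).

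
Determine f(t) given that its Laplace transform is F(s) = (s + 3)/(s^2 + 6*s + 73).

f(t) = exp(-3*t)*cos(8*t)

Rewrite the denominator: s^2 + 6*s + 73 = (s + 3)^2 + 64.
The form in (s + 3) signals a first-shifting-theorem factor e^(-3t).
Since L{cos(8t)} = s/(s^2 + 64), the inverse is exp(-3*t)*cos(8*t).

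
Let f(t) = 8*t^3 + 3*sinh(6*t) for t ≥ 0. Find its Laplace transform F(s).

The transform is linear, so treat each term independently.
(8)·[L{t^3} = 3!/s^4 = 6/s^4]; (3)·[L{sinh(6t)} = 6/(s^2 - 36)].

F(s) = 18/(s^2 - 36) + 48/s^4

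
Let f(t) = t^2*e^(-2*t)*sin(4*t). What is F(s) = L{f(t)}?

F(s) = 8*(3*s^2 + 12*s - 4)/(s^2 + 4*s + 20)^3

L{sin(4t)} = 4/(s^2 + 16).
Multiplying by e^(-2t) shifts s → s + 2, so L{e^(-2*t)*sin(4*t)} = 4/((s + 2)^2 + 16).
Then apply L{t^2·g(t)} = (-1)^2 d^2/ds^2[G(s)] with G(s) = 4/((s + 2)^2 + 16):
differentiating 2 times and applying the sign gives 8*(3*s^2 + 12*s - 4)/(s^2 + 4*s + 20)^3.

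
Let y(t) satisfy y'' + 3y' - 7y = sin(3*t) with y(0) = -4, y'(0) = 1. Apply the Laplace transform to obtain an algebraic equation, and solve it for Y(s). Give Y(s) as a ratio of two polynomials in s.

Y(s) = (-4*s^3 - 11*s^2 - 36*s - 96)/(s^4 + 3*s^3 + 2*s^2 + 27*s - 63)

Laplace-transform each side.
With L{y''} = s^2 Y - s·y(0) - y'(0) and L{y'} = sY - y(0), with y(0) = -4, y'(0) = 1: the LHS transforms to (s^2 + 3*s - 7)Y - (-4*s - 11).
The right side is L{sin(3*t)} = 3/(s^2 + 9).
So (s^2 + 3*s - 7)Y = 3/(s^2 + 9) + (-4*s - 11).
Divide through and combine into a single rational function.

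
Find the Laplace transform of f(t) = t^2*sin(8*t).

L{sin(8t)} = 8/(s^2 + 64).
Then apply L{t^2·g(t)} = (-1)^2 d^2/ds^2[G(s)] with G(s) = 8/(s^2 + 64):
differentiating 2 times and applying the sign gives 16*(3*s^2 - 64)/(s^2 + 64)^3.

16*(3*s^2 - 64)/(s^2 + 64)^3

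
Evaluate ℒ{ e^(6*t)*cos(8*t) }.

(s - 6)/((s - 6)^2 + 64)

L{cos(8t)} = s/(s^2 + 64).
By the first shifting theorem, multiplying by e^(6t) replaces s with s - 6.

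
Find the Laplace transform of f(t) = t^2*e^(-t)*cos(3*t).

L{cos(3t)} = s/(s^2 + 9).
Multiplying by e^(-t) shifts s → s + 1, so L{e^(-t)*cos(3*t)} = (s + 1)/((s + 1)^2 + 9).
Then apply L{t^2·g(t)} = (-1)^2 d^2/ds^2[G(s)] with G(s) = (s + 1)/((s + 1)^2 + 9):
differentiating 2 times and applying the sign gives 2*(s + 1)*(s^2 + 2*s - 26)/(s^2 + 2*s + 10)^3.

2*(s + 1)*(s^2 + 2*s - 26)/(s^2 + 2*s + 10)^3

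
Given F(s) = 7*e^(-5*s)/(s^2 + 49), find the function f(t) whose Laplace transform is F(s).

f(t) = Heaviside(t - 5)*(sin(7*t - 35))

The factor e^(-5s) signals a time shift by c = 5 (second shifting theorem).
L{sin(7t)} = 7/(s^2 + 49), so L^-1{7/(s^2 + 49)} = sin(7*t).
Hence the inverse is u(t - 5) times that function evaluated at t - 5.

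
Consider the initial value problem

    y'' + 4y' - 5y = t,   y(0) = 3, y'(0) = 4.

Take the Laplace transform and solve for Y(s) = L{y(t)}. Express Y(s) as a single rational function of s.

Y(s) = (3*s^3 + 16*s^2 + 1)/(s^4 + 4*s^3 - 5*s^2)

Transform both sides with L{·}.
Using L{y''} = s^2 Y - s·y(0) - y'(0) and L{y'} = sY - y(0), with y(0) = 3, y'(0) = 4, the left side becomes (s^2 + 4*s - 5)Y - (3*s + 16).
The right side is L{t} = s^(-2).
So (s^2 + 4*s - 5)Y = s^(-2) + (3*s + 16).
Isolate Y and clear denominators.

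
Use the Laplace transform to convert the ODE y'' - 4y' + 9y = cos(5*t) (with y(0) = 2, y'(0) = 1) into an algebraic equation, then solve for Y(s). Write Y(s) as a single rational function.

Laplace-transform each side.
Using L{y''} = s^2 Y - s·y(0) - y'(0) and L{y'} = sY - y(0), with y(0) = 2, y'(0) = 1, the left side becomes (s^2 - 4*s + 9)Y - (2*s - 7).
The right side is L{cos(5*t)} = s/(s^2 + 25).
So (s^2 - 4*s + 9)Y = s/(s^2 + 25) + (2*s - 7).
Divide through and combine into a single rational function.

Y(s) = (2*s^3 - 7*s^2 + 51*s - 175)/(s^4 - 4*s^3 + 34*s^2 - 100*s + 225)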